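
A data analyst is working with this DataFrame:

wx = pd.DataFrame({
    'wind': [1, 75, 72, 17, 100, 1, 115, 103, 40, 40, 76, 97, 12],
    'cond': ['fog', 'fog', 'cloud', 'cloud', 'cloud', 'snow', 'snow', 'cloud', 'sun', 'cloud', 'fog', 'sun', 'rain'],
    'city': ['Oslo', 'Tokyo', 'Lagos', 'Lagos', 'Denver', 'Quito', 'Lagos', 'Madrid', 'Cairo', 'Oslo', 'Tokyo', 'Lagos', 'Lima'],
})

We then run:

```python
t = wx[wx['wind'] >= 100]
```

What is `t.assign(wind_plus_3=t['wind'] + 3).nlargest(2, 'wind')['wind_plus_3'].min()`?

106

filter rows where wind >= 100:
   wind   cond    city
4   100  cloud  Denver
6   115   snow   Lagos
7   103  cloud  Madrid
add column wind_plus_3 = t['wind'] + 3:
   wind   cond    city  wind_plus_3
4   100  cloud  Denver          103
6   115   snow   Lagos          118
7   103  cloud  Madrid          106
take 2 rows with largest wind:
   wind   cond    city  wind_plus_3
6   115   snow   Lagos          118
7   103  cloud  Madrid          106
So min() = 106.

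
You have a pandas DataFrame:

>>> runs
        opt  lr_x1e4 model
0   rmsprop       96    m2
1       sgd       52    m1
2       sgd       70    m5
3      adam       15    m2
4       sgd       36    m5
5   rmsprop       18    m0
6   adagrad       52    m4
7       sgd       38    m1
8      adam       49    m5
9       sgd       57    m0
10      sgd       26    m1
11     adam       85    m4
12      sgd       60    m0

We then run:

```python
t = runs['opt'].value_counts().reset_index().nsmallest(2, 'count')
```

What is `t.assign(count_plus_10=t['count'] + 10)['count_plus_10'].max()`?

12

value_counts of opt:
opt
sgd        7
adam       3
rmsprop    2
adagrad    1
Name: count, dtype: int64
reset_index():
       opt  count
0      sgd      7
1     adam      3
2  rmsprop      2
3  adagrad      1
take 2 rows with smallest count:
       opt  count
3  adagrad      1
2  rmsprop      2
add column count_plus_10 = t['count'] + 10:
       opt  count  count_plus_10
3  adagrad      1             11
2  rmsprop      2             12
Then the max of column 'count_plus_10': 12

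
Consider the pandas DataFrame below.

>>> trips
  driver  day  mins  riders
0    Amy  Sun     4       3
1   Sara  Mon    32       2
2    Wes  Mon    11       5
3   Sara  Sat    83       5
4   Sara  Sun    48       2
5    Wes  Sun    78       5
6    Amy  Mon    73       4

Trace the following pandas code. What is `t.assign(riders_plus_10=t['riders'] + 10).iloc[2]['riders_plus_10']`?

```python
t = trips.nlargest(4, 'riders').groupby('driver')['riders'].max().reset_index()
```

take 4 rows with largest riders:
  driver  day  mins  riders
2    Wes  Mon    11       5
3   Sara  Sat    83       5
5    Wes  Sun    78       5
6    Amy  Mon    73       4
group by driver, max of riders:
driver
Amy     4
Sara    5
Wes     5
Name: riders, dtype: int64
reset_index():
  driver  riders
0    Amy       4
1   Sara       5
2    Wes       5
add column riders_plus_10 = t['riders'] + 10:
  driver  riders  riders_plus_10
0    Amy       4              14
1   Sara       5              15
2    Wes       5              15
value at position 2, column 'riders_plus_10' → 15

15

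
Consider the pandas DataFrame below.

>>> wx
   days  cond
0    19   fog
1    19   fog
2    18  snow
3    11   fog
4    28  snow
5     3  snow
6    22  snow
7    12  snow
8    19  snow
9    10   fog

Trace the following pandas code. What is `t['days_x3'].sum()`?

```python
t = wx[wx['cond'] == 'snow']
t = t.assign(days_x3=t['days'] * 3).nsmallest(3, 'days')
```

filter rows where cond == 'snow':
   days  cond
2    18  snow
4    28  snow
5     3  snow
6    22  snow
7    12  snow
8    19  snow
add column days_x3 = t['days'] * 3:
   days  cond  days_x3
2    18  snow       54
4    28  snow       84
5     3  snow        9
6    22  snow       66
7    12  snow       36
8    19  snow       57
take 3 rows with smallest days:
   days  cond  days_x3
5     3  snow        9
7    12  snow       36
2    18  snow       54
The sum of column 'days_x3' is 99.

99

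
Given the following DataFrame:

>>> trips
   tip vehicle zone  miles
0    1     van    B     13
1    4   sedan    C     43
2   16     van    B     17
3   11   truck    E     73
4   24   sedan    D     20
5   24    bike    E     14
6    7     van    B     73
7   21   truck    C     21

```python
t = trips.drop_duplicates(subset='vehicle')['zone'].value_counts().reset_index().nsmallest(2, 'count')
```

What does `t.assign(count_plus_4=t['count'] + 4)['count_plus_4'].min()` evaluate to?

5

drop duplicate vehicle (keep=first):
   tip vehicle zone  miles
0    1     van    B     13
1    4   sedan    C     43
3   11   truck    E     73
5   24    bike    E     14
value_counts of zone:
zone
E    2
B    1
C    1
Name: count, dtype: int64
reset_index():
  zone  count
0    E      2
1    B      1
2    C      1
take 2 rows with smallest count:
  zone  count
1    B      1
2    C      1
add column count_plus_4 = t['count'] + 4:
  zone  count  count_plus_4
1    B      1             5
2    C      1             5
min of column 'count_plus_4' → 5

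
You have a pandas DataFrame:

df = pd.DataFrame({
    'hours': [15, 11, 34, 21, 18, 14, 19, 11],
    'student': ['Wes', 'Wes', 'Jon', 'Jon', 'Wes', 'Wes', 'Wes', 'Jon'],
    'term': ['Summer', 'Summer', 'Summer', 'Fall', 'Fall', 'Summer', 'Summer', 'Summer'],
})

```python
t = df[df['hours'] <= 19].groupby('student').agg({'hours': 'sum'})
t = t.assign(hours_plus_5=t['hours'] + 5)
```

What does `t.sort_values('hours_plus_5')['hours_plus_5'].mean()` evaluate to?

filter rows where hours <= 19:
   hours student    term
0     15     Wes  Summer
1     11     Wes  Summer
4     18     Wes    Fall
5     14     Wes  Summer
6     19     Wes  Summer
7     11     Jon  Summer
group by student, sum of hours:
         hours
student       
Jon         11
Wes         77
add column hours_plus_5 = t['hours'] + 5:
         hours  hours_plus_5
student                     
Jon         11            16
Wes         77            82
sort by hours_plus_5:
         hours  hours_plus_5
student                     
Jon         11            16
Wes         77            82

49.0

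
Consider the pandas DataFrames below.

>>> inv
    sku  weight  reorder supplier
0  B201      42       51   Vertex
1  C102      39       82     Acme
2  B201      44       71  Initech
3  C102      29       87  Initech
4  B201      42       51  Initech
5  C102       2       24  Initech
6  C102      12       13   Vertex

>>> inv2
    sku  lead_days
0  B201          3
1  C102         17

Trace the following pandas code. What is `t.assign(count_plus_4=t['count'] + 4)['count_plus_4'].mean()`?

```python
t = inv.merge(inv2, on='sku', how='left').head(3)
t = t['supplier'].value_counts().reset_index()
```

merge on 'sku' (how='left') → 7 rows:
    sku  weight  reorder supplier  lead_days
0  B201      42       51   Vertex          3
1  C102      39       82     Acme         17
2  B201      44       71  Initech          3
3  C102      29       87  Initech         17
4  B201      42       51  Initech          3
5  C102       2       24  Initech         17
6  C102      12       13   Vertex         17
take first 3 rows:
    sku  weight  reorder supplier  lead_days
0  B201      42       51   Vertex          3
1  C102      39       82     Acme         17
2  B201      44       71  Initech          3
value_counts of supplier:
supplier
Vertex     1
Acme       1
Initech    1
Name: count, dtype: int64
reset_index():
  supplier  count
0   Vertex      1
1     Acme      1
2  Initech      1
add column count_plus_4 = t['count'] + 4:
  supplier  count  count_plus_4
0   Vertex      1             5
1     Acme      1             5
2  Initech      1             5
Finally, mean of column 'count_plus_4' = 5.0.

5.0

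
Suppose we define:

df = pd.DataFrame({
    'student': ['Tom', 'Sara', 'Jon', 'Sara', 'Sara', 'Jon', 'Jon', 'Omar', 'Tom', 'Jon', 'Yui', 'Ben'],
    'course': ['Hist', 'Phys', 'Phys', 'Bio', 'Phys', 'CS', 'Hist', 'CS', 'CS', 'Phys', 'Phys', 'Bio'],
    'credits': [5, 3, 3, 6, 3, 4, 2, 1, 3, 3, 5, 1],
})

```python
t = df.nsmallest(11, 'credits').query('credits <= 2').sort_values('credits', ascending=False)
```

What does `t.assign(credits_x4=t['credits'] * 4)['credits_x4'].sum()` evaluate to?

16

take 11 rows with smallest credits:
   student course  credits
7     Omar     CS        1
11     Ben    Bio        1
6      Jon   Hist        2
1     Sara   Phys        3
2      Jon   Phys        3
4     Sara   Phys        3
8      Tom     CS        3
9      Jon   Phys        3
5      Jon     CS        4
0      Tom   Hist        5
10     Yui   Phys        5
filter rows where credits <= 2:
   student course  credits
7     Omar     CS        1
11     Ben    Bio        1
6      Jon   Hist        2
sort by credits descending:
   student course  credits
6      Jon   Hist        2
7     Omar     CS        1
11     Ben    Bio        1
add column credits_x4 = t['credits'] * 4:
   student course  credits  credits_x4
6      Jon   Hist        2           8
7     Omar     CS        1           4
11     Ben    Bio        1           4
sum of column 'credits_x4' → 16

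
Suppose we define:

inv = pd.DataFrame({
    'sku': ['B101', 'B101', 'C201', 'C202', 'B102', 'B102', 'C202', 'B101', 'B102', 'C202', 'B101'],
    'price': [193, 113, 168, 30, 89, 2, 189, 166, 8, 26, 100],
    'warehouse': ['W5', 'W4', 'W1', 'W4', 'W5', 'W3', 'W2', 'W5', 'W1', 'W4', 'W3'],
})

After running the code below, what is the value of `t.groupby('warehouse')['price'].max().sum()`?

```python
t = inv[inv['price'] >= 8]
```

763

filter rows where price >= 8:
     sku  price warehouse
0   B101    193        W5
1   B101    113        W4
2   C201    168        W1
3   C202     30        W4
4   B102     89        W5
6   C202    189        W2
7   B101    166        W5
8   B102      8        W1
9   C202     26        W4
10  B101    100        W3
group by warehouse, max of price:
warehouse
W1    168
W2    189
W3    100
W4    113
W5    193
Name: price, dtype: int64
Hence 763.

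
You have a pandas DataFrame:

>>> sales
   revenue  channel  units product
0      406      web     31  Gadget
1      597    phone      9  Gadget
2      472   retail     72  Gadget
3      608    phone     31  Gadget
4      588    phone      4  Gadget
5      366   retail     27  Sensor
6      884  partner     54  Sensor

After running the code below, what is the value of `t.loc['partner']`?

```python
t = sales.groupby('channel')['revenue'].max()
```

884

group by channel, max of revenue:
channel
partner    884
phone      608
retail     472
web        406
Name: revenue, dtype: int64
Hence 884.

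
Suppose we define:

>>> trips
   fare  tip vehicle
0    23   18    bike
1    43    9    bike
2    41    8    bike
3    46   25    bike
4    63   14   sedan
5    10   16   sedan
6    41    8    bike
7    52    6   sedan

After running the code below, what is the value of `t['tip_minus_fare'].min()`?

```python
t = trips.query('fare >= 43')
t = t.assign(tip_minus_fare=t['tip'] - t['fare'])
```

-49

filter rows where fare >= 43:
   fare  tip vehicle
1    43    9    bike
3    46   25    bike
4    63   14   sedan
7    52    6   sedan
add column tip_minus_fare = t['tip'] - t['fare']:
   fare  tip vehicle  tip_minus_fare
1    43    9    bike             -34
3    46   25    bike             -21
4    63   14   sedan             -49
7    52    6   sedan             -46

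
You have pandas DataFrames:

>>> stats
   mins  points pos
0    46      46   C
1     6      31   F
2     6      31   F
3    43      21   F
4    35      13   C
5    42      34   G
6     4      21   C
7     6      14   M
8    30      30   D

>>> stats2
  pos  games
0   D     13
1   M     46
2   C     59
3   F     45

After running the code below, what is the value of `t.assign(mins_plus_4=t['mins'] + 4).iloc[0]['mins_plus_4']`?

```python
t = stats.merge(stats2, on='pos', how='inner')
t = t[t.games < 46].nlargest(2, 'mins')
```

47

merge on 'pos' (how='inner') → 8 rows:
   mins  points pos  games
0    46      46   C     59
1     6      31   F     45
2     6      31   F     45
3    43      21   F     45
4    35      13   C     59
5     4      21   C     59
6     6      14   M     46
7    30      30   D     13
filter rows where games < 46:
   mins  points pos  games
1     6      31   F     45
2     6      31   F     45
3    43      21   F     45
7    30      30   D     13
take 2 rows with largest mins:
   mins  points pos  games
3    43      21   F     45
7    30      30   D     13
add column mins_plus_4 = t['mins'] + 4:
   mins  points pos  games  mins_plus_4
3    43      21   F     45           47
7    30      30   D     13           34
The value at position 0, column 'mins_plus_4' is 47.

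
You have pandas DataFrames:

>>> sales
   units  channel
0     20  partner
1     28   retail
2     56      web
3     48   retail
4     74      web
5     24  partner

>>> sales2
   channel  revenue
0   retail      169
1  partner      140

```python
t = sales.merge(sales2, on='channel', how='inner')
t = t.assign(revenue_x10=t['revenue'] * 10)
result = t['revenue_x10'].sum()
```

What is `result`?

merge on 'channel' (how='inner') → 4 rows:
   units  channel  revenue
0     20  partner      140
1     28   retail      169
2     48   retail      169
3     24  partner      140
add column revenue_x10 = t['revenue'] * 10:
   units  channel  revenue  revenue_x10
0     20  partner      140         1400
1     28   retail      169         1690
2     48   retail      169         1690
3     24  partner      140         1400
Reading off the sum of column 'revenue_x10', we get 6180.

6180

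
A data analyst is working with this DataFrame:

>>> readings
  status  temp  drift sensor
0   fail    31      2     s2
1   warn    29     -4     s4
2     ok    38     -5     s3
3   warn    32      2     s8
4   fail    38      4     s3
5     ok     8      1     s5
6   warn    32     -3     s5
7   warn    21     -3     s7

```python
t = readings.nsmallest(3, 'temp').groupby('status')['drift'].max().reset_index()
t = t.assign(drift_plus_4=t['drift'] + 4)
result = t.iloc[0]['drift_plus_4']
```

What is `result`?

take 3 rows with smallest temp:
  status  temp  drift sensor
5     ok     8      1     s5
7   warn    21     -3     s7
1   warn    29     -4     s4
group by status, max of drift:
status
ok      1
warn   -3
Name: drift, dtype: int64
reset_index():
  status  drift
0     ok      1
1   warn     -3
add column drift_plus_4 = t['drift'] + 4:
  status  drift  drift_plus_4
0     ok      1             5
1   warn     -3             1

5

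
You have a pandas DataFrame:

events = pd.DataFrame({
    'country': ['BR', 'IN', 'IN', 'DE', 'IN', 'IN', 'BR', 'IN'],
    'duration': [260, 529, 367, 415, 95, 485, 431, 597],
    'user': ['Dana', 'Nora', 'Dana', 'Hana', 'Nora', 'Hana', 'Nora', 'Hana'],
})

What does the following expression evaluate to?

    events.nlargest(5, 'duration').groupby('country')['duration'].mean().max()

take 5 rows with largest duration:
  country  duration  user
7      IN       597  Hana
1      IN       529  Nora
5      IN       485  Hana
6      BR       431  Nora
3      DE       415  Hana
group by country, mean of duration:
country
BR    431.0
DE    415.0
IN    537.0
Name: duration, dtype: float64
Taking the max of the resulting series gives 537.0.

537.0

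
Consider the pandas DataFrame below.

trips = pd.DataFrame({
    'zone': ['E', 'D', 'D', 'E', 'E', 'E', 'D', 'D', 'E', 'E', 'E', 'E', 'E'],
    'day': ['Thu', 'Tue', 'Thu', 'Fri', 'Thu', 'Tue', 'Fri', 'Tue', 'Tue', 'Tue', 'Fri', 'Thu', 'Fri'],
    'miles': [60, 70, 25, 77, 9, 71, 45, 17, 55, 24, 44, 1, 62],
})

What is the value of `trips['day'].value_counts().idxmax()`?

value_counts of day:
day
Tue    5
Thu    4
Fri    4
Name: count, dtype: int64
Hence Tue.

Tue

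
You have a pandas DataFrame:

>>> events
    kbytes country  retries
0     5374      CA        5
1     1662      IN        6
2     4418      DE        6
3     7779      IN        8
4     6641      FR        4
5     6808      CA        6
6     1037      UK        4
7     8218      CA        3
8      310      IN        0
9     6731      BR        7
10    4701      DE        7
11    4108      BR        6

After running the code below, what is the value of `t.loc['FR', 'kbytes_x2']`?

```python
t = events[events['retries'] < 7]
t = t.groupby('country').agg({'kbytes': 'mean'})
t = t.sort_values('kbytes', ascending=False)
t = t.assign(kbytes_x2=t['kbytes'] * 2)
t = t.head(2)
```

13282.0

filter rows where retries < 7:
    kbytes country  retries
0     5374      CA        5
1     1662      IN        6
2     4418      DE        6
4     6641      FR        4
5     6808      CA        6
6     1037      UK        4
7     8218      CA        3
8      310      IN        0
11    4108      BR        6
group by country, mean of kbytes:
         kbytes
country        
BR       4108.0
CA       6800.0
DE       4418.0
FR       6641.0
IN        986.0
UK       1037.0
sort by kbytes descending:
         kbytes
country        
CA       6800.0
FR       6641.0
DE       4418.0
BR       4108.0
UK       1037.0
IN        986.0
add column kbytes_x2 = t['kbytes'] * 2:
         kbytes  kbytes_x2
country                   
CA       6800.0    13600.0
FR       6641.0    13282.0
DE       4418.0     8836.0
BR       4108.0     8216.0
UK       1037.0     2074.0
IN        986.0     1972.0
take first 2 rows:
         kbytes  kbytes_x2
country                   
CA       6800.0    13600.0
FR       6641.0    13282.0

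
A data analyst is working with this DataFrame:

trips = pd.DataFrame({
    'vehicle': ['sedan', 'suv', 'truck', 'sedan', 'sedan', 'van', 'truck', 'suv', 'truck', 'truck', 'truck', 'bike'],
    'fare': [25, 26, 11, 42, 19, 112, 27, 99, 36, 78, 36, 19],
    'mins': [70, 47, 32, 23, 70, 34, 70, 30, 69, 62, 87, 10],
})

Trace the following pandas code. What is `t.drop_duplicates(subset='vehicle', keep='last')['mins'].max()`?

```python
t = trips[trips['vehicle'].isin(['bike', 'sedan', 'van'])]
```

70

filter rows where vehicle in ['bike', 'sedan', 'van']:
   vehicle  fare  mins
0    sedan    25    70
3    sedan    42    23
4    sedan    19    70
5      van   112    34
11    bike    19    10
drop duplicate vehicle (keep=last):
   vehicle  fare  mins
4    sedan    19    70
5      van   112    34
11    bike    19    10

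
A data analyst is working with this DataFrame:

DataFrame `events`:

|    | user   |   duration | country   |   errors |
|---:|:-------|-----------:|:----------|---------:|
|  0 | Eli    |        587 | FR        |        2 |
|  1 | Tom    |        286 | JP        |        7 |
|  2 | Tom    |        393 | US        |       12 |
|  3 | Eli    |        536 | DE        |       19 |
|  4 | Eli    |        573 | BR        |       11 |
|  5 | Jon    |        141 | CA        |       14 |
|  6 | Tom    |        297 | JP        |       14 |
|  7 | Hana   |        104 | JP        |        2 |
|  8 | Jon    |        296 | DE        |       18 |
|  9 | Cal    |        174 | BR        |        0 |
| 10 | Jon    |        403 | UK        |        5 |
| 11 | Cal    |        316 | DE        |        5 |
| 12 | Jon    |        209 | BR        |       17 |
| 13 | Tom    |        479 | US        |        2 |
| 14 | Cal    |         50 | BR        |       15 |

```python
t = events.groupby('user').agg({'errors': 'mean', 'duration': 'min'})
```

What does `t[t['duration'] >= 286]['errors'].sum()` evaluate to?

group by user: mean(errors), min(duration):
         errors  duration
user                     
Cal    6.666667        50
Eli   10.666667       536
Hana   2.000000       104
Jon   13.500000       141
Tom    8.750000       286
filter rows where duration >= 286:
         errors  duration
user                     
Eli   10.666667       536
Tom    8.750000       286

19.4166666667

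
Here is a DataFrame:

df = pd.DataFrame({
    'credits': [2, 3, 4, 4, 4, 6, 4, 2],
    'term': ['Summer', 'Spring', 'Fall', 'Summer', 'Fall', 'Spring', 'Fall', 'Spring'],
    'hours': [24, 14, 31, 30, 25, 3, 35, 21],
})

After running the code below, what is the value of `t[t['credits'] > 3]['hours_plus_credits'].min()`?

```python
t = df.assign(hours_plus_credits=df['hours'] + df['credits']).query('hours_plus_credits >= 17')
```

add column hours_plus_credits = df['hours'] + df['credits']:
   credits    term  hours  hours_plus_credits
0        2  Summer     24                  26
1        3  Spring     14                  17
2        4    Fall     31                  35
3        4  Summer     30                  34
4        4    Fall     25                  29
5        6  Spring      3                   9
6        4    Fall     35                  39
7        2  Spring     21                  23
filter rows where hours_plus_credits >= 17:
   credits    term  hours  hours_plus_credits
0        2  Summer     24                  26
1        3  Spring     14                  17
2        4    Fall     31                  35
3        4  Summer     30                  34
4        4    Fall     25                  29
6        4    Fall     35                  39
7        2  Spring     21                  23
filter rows where credits > 3:
   credits    term  hours  hours_plus_credits
2        4    Fall     31                  35
3        4  Summer     30                  34
4        4    Fall     25                  29
6        4    Fall     35                  39
Taking the min of column 'hours_plus_credits' gives 29.

29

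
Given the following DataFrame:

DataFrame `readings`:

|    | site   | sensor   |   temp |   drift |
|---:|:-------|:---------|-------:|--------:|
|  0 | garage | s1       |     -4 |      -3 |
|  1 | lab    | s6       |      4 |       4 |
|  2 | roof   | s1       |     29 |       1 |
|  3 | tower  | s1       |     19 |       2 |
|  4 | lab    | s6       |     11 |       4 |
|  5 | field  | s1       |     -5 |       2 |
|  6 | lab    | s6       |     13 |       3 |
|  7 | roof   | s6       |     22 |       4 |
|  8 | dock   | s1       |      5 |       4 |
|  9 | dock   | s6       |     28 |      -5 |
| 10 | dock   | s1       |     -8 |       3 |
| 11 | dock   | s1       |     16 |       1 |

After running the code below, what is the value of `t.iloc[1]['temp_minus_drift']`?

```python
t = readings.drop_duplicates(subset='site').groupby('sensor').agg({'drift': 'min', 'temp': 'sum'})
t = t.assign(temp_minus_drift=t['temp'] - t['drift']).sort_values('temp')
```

drop duplicate site (keep=first):
     site sensor  temp  drift
0  garage     s1    -4     -3
1     lab     s6     4      4
2    roof     s1    29      1
3   tower     s1    19      2
5   field     s1    -5      2
8    dock     s1     5      4
group by sensor: min(drift), sum(temp):
        drift  temp
sensor             
s1         -3    44
s6          4     4
add column temp_minus_drift = t['temp'] - t['drift']:
        drift  temp  temp_minus_drift
sensor                               
s1         -3    44                47
s6          4     4                 0
sort by temp:
        drift  temp  temp_minus_drift
sensor                               
s6          4     4                 0
s1         -3    44                47
Hence 47.

47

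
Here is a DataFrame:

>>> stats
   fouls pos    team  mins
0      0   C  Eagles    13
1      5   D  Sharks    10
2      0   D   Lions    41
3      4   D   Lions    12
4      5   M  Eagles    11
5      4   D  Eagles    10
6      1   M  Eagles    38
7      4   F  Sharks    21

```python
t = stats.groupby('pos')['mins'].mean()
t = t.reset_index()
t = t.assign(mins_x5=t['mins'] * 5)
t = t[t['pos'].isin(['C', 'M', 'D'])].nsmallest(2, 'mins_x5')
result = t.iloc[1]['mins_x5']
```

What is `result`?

group by pos, mean of mins:
pos
C    13.00
D    18.25
F    21.00
M    24.50
Name: mins, dtype: float64
reset_index():
  pos   mins
0   C  13.00
1   D  18.25
2   F  21.00
3   M  24.50
add column mins_x5 = t['mins'] * 5:
  pos   mins  mins_x5
0   C  13.00    65.00
1   D  18.25    91.25
2   F  21.00   105.00
3   M  24.50   122.50
filter rows where pos in ['C', 'M', 'D']:
  pos   mins  mins_x5
0   C  13.00    65.00
1   D  18.25    91.25
3   M  24.50   122.50
take 2 rows with smallest mins_x5:
  pos   mins  mins_x5
0   C  13.00    65.00
1   D  18.25    91.25
So iloc[1]['mins_x5'] = 91.25.

91.25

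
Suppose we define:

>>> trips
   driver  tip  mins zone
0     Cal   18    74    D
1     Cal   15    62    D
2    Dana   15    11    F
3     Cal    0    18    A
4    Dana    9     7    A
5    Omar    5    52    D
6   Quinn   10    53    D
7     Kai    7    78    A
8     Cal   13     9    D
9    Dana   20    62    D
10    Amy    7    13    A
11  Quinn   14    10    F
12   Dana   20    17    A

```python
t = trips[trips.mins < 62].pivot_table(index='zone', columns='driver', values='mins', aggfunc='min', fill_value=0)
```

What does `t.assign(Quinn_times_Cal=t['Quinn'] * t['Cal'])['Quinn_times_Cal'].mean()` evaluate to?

filter rows where mins < 62:
   driver  tip  mins zone
2    Dana   15    11    F
3     Cal    0    18    A
4    Dana    9     7    A
5    Omar    5    52    D
6   Quinn   10    53    D
8     Cal   13     9    D
10    Amy    7    13    A
11  Quinn   14    10    F
12   Dana   20    17    A
pivot: rows=zone, cols=driver, min(mins):
driver  Amy  Cal  Dana  Omar  Quinn
zone                               
A        13   18     7     0      0
D         0    9     0    52     53
F         0    0    11     0     10
add column Quinn_times_Cal = t['Quinn'] * t['Cal']:
driver  Amy  Cal  Dana  Omar  Quinn  Quinn_times_Cal
zone                                                
A        13   18     7     0      0                0
D         0    9     0    52     53              477
F         0    0    11     0     10                0
So mean() = 159.0.

159.0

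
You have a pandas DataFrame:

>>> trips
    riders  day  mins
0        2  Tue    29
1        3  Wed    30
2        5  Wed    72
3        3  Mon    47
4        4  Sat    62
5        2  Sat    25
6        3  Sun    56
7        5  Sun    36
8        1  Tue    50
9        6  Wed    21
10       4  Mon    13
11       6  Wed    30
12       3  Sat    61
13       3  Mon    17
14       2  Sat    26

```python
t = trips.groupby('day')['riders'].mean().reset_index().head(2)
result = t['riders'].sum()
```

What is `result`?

group by day, mean of riders:
day
Mon    3.333333
Sat    2.750000
Sun    4.000000
Tue    1.500000
Wed    5.000000
Name: riders, dtype: float64
reset_index():
   day    riders
0  Mon  3.333333
1  Sat  2.750000
2  Sun  4.000000
3  Tue  1.500000
4  Wed  5.000000
take first 2 rows:
   day    riders
0  Mon  3.333333
1  Sat  2.750000
Reading off the sum of column 'riders', we get 6.08333333333.

6.08333333333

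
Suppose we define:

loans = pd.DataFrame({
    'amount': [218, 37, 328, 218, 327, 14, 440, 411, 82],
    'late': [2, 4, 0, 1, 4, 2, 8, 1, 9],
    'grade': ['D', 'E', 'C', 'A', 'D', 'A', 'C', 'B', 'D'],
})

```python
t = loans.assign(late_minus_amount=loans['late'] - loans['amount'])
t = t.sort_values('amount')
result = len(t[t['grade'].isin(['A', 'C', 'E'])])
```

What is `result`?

add column late_minus_amount = loans['late'] - loans['amount']:
   amount  late grade  late_minus_amount
0     218     2     D               -216
1      37     4     E                -33
2     328     0     C               -328
3     218     1     A               -217
4     327     4     D               -323
5      14     2     A                -12
6     440     8     C               -432
7     411     1     B               -410
8      82     9     D                -73
sort by amount:
   amount  late grade  late_minus_amount
5      14     2     A                -12
1      37     4     E                -33
8      82     9     D                -73
0     218     2     D               -216
3     218     1     A               -217
4     327     4     D               -323
2     328     0     C               -328
7     411     1     B               -410
6     440     8     C               -432
filter rows where grade in ['A', 'C', 'E']:
   amount  late grade  late_minus_amount
5      14     2     A                -12
1      37     4     E                -33
3     218     1     A               -217
2     328     0     C               -328
6     440     8     C               -432
Hence 5.

5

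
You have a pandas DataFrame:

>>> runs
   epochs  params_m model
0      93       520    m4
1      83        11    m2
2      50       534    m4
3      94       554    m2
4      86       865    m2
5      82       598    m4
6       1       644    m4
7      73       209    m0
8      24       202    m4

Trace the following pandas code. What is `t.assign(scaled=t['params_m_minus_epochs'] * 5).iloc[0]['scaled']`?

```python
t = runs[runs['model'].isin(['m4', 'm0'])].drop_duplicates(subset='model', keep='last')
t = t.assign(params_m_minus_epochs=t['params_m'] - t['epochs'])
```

680

filter rows where model in ['m4', 'm0']:
   epochs  params_m model
0      93       520    m4
2      50       534    m4
5      82       598    m4
6       1       644    m4
7      73       209    m0
8      24       202    m4
drop duplicate model (keep=last):
   epochs  params_m model
7      73       209    m0
8      24       202    m4
add column params_m_minus_epochs = t['params_m'] - t['epochs']:
   epochs  params_m model  params_m_minus_epochs
7      73       209    m0                    136
8      24       202    m4                    178
add column scaled = t['params_m_minus_epochs'] * 5:
   epochs  params_m model  params_m_minus_epochs  scaled
7      73       209    m0                    136     680
8      24       202    m4                    178     890
So iloc[0]['scaled'] = 680.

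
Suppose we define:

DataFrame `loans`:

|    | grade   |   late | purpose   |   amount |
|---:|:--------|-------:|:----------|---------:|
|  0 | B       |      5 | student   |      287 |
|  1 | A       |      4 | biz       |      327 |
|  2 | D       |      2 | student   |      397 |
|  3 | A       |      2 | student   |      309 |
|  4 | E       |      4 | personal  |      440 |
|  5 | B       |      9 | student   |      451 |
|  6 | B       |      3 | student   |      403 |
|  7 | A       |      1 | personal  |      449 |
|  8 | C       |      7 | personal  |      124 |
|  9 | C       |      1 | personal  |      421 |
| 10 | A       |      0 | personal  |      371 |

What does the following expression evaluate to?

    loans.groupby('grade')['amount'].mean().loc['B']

380.333333333

group by grade, mean of amount:
grade
A    364.000000
B    380.333333
C    272.500000
D    397.000000
E    440.000000
Name: amount, dtype: float64
Then the value at index 'B': 380.333333333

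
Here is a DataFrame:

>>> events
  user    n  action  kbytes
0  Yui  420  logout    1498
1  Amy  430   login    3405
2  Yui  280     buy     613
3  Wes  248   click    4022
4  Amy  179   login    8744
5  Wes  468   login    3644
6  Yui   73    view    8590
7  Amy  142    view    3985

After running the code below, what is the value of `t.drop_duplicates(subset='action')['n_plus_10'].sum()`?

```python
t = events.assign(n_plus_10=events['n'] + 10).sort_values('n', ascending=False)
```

add column n_plus_10 = events['n'] + 10:
  user    n  action  kbytes  n_plus_10
0  Yui  420  logout    1498        430
1  Amy  430   login    3405        440
2  Yui  280     buy     613        290
3  Wes  248   click    4022        258
4  Amy  179   login    8744        189
5  Wes  468   login    3644        478
6  Yui   73    view    8590         83
7  Amy  142    view    3985        152
sort by n descending:
  user    n  action  kbytes  n_plus_10
5  Wes  468   login    3644        478
1  Amy  430   login    3405        440
0  Yui  420  logout    1498        430
2  Yui  280     buy     613        290
3  Wes  248   click    4022        258
4  Amy  179   login    8744        189
7  Amy  142    view    3985        152
6  Yui   73    view    8590         83
drop duplicate action (keep=first):
  user    n  action  kbytes  n_plus_10
5  Wes  468   login    3644        478
0  Yui  420  logout    1498        430
2  Yui  280     buy     613        290
3  Wes  248   click    4022        258
7  Amy  142    view    3985        152
sum of column 'n_plus_10' → 1608

1608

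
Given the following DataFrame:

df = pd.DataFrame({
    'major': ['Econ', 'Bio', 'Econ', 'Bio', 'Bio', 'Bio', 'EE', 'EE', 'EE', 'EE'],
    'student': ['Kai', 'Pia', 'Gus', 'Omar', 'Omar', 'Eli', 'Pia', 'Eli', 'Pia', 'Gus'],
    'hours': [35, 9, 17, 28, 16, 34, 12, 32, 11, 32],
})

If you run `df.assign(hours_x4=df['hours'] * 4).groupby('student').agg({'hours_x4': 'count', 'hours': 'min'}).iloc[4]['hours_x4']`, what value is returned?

add column hours_x4 = df['hours'] * 4:
  major student  hours  hours_x4
0  Econ     Kai     35       140
1   Bio     Pia      9        36
2  Econ     Gus     17        68
3   Bio    Omar     28       112
4   Bio    Omar     16        64
5   Bio     Eli     34       136
6    EE     Pia     12        48
7    EE     Eli     32       128
8    EE     Pia     11        44
9    EE     Gus     32       128
group by student: count(hours_x4), min(hours):
         hours_x4  hours
student                 
Eli             2     32
Gus             2     17
Kai             1     35
Omar            2     16
Pia             3      9
value at position 4, column 'hours_x4' → 3

3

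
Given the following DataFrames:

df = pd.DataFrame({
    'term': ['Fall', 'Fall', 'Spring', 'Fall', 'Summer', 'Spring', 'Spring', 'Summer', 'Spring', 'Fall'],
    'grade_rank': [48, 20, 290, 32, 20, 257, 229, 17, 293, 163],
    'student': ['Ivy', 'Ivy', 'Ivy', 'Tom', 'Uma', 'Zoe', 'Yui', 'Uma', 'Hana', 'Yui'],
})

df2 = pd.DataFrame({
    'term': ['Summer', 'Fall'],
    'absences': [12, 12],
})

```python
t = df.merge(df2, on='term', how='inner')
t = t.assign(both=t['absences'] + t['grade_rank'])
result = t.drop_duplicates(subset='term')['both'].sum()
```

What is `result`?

92

merge on 'term' (how='inner') → 6 rows:
     term  grade_rank student  absences
0    Fall          48     Ivy        12
1    Fall          20     Ivy        12
2    Fall          32     Tom        12
3  Summer          20     Uma        12
4  Summer          17     Uma        12
5    Fall         163     Yui        12
add column both = t['absences'] + t['grade_rank']:
     term  grade_rank student  absences  both
0    Fall          48     Ivy        12    60
1    Fall          20     Ivy        12    32
2    Fall          32     Tom        12    44
3  Summer          20     Uma        12    32
4  Summer          17     Uma        12    29
5    Fall         163     Yui        12   175
drop duplicate term (keep=first):
     term  grade_rank student  absences  both
0    Fall          48     Ivy        12    60
3  Summer          20     Uma        12    32
Reading off the sum of column 'both', we get 92.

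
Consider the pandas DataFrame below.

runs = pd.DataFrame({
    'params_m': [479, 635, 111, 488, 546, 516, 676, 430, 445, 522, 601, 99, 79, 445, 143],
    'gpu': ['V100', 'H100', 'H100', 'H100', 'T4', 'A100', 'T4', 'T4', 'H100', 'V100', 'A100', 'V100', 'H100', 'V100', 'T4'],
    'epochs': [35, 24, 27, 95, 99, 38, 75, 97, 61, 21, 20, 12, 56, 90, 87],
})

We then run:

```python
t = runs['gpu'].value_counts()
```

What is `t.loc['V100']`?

4

value_counts of gpu:
gpu
H100    5
V100    4
T4      4
A100    2
Name: count, dtype: int64
The value at index 'V100' is 4.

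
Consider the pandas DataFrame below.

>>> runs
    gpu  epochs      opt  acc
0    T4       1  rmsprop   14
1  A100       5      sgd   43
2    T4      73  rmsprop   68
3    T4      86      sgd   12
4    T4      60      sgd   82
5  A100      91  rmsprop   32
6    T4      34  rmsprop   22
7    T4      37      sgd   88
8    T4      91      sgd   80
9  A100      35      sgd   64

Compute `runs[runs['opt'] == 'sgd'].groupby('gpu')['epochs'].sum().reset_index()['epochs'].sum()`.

filter rows where opt == 'sgd':
    gpu  epochs  opt  acc
1  A100       5  sgd   43
3    T4      86  sgd   12
4    T4      60  sgd   82
7    T4      37  sgd   88
8    T4      91  sgd   80
9  A100      35  sgd   64
group by gpu, sum of epochs:
gpu
A100     40
T4      274
Name: epochs, dtype: int64
reset_index():
    gpu  epochs
0  A100      40
1    T4     274

314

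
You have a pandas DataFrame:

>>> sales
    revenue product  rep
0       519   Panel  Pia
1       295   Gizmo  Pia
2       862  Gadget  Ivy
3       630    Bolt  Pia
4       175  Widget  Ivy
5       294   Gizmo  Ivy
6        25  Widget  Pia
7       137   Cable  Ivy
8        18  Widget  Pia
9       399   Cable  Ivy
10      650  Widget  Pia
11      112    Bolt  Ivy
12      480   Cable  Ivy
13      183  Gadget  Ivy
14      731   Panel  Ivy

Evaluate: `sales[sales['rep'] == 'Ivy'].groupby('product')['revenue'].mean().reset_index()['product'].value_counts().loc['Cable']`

filter rows where rep == 'Ivy':
    revenue product  rep
2       862  Gadget  Ivy
4       175  Widget  Ivy
5       294   Gizmo  Ivy
7       137   Cable  Ivy
9       399   Cable  Ivy
11      112    Bolt  Ivy
12      480   Cable  Ivy
13      183  Gadget  Ivy
14      731   Panel  Ivy
group by product, mean of revenue:
product
Bolt      112.000000
Cable     338.666667
Gadget    522.500000
Gizmo     294.000000
Panel     731.000000
Widget    175.000000
Name: revenue, dtype: float64
reset_index():
  product     revenue
0    Bolt  112.000000
1   Cable  338.666667
2  Gadget  522.500000
3   Gizmo  294.000000
4   Panel  731.000000
5  Widget  175.000000
value_counts of product:
product
Bolt      1
Cable     1
Gadget    1
Gizmo     1
Panel     1
Widget    1
Name: count, dtype: int64

1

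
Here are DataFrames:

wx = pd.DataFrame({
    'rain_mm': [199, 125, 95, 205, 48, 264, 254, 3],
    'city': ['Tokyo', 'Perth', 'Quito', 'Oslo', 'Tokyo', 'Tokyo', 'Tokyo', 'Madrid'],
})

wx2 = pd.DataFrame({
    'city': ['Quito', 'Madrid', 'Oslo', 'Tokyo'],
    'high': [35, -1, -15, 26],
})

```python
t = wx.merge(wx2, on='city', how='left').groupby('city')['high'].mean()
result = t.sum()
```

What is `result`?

45.0

merge on 'city' (how='left') → 8 rows:
   rain_mm    city  high
0      199   Tokyo  26.0
1      125   Perth   NaN
2       95   Quito  35.0
3      205    Oslo -15.0
4       48   Tokyo  26.0
5      264   Tokyo  26.0
6      254   Tokyo  26.0
7        3  Madrid  -1.0
group by city, mean of high:
city
Madrid    -1.0
Oslo     -15.0
Perth      NaN
Quito     35.0
Tokyo     26.0
Name: high, dtype: float64
Hence 45.0.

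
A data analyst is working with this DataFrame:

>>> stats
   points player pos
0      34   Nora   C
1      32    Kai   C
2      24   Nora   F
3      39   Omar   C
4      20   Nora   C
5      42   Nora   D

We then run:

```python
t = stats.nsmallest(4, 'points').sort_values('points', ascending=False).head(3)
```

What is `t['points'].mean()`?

30.0

take 4 rows with smallest points:
   points player pos
4      20   Nora   C
2      24   Nora   F
1      32    Kai   C
0      34   Nora   C
sort by points descending:
   points player pos
0      34   Nora   C
1      32    Kai   C
2      24   Nora   F
4      20   Nora   C
take first 3 rows:
   points player pos
0      34   Nora   C
1      32    Kai   C
2      24   Nora   F
Then the mean of column 'points': 30.0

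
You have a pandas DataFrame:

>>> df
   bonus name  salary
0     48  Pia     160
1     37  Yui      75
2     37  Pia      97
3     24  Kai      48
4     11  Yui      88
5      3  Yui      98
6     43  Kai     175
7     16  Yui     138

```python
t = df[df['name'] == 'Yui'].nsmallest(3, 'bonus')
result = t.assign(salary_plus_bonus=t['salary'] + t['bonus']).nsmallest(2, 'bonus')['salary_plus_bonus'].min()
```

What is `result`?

filter rows where name == 'Yui':
   bonus name  salary
1     37  Yui      75
4     11  Yui      88
5      3  Yui      98
7     16  Yui     138
take 3 rows with smallest bonus:
   bonus name  salary
5      3  Yui      98
4     11  Yui      88
7     16  Yui     138
add column salary_plus_bonus = t['salary'] + t['bonus']:
   bonus name  salary  salary_plus_bonus
5      3  Yui      98                101
4     11  Yui      88                 99
7     16  Yui     138                154
take 2 rows with smallest bonus:
   bonus name  salary  salary_plus_bonus
5      3  Yui      98                101
4     11  Yui      88                 99
Hence 99.

99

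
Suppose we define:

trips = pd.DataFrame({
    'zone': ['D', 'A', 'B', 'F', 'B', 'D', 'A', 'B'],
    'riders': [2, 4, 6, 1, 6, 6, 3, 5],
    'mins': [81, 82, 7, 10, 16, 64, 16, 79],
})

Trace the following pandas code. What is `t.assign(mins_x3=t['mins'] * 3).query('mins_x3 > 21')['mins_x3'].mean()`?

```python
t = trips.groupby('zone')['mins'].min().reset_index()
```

90.0

group by zone, min of mins:
zone
A    16
B     7
D    64
F    10
Name: mins, dtype: int64
reset_index():
  zone  mins
0    A    16
1    B     7
2    D    64
3    F    10
add column mins_x3 = t['mins'] * 3:
  zone  mins  mins_x3
0    A    16       48
1    B     7       21
2    D    64      192
3    F    10       30
filter rows where mins_x3 > 21:
  zone  mins  mins_x3
0    A    16       48
2    D    64      192
3    F    10       30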